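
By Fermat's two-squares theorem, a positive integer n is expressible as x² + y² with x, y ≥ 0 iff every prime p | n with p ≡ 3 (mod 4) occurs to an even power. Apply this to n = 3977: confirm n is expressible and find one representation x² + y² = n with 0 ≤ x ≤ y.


Step 1: Factor n = 3977 = 41 · 97.
Step 2: Check the mod-4 condition on each prime factor: 41 ≡ 1 (mod 4), exponent 1; 97 ≡ 1 (mod 4), exponent 1.
All primes ≡ 3 (mod 4) appear to even exponent (or don't appear), so by the two-squares theorem n IS expressible as a sum of two squares.
Step 3: Build a representation. Here n = 41 · 97 is a product of primes ≡ 1 (mod 4). Each prime p ≡ 1 (mod 4) is itself a sum of two squares; find a² by testing p − a² for a perfect square:
  41: 41 − 1² = 40, 41 − 2² = 37, 41 − 3² = 32, 41 − 4² = 25 = 5² ⇒ 41 = 4² + 5².
  97: 97 − 1² = 96, 97 − 2² = 93, 97 − 3² = 88, 97 − 4² = 81 = 9² ⇒ 97 = 4² + 9².
  Combine using the Brahmagupta–Fibonacci identity (a² + b²)(c² + d²) = (ac − bd)² + (ad + bc)² = (ac + bd)² + (ad − bc)²:
  41 · 97 = 3977: from (4² + 5²)(4² + 9²), take (4·4 − 5·9, 4·9 + 5·4) = (16 − 45, 36 + 20) = (-29, 56); dropping signs (only squares matter) gives (29, 56); check 29² + 56² = 841 + 3136 = 3977 ✓.
Step 4: Order so x ≤ y and verify: 29² + 56² = 841 + 3136 = 3977 = n. ✓

n = 3977 = 29² + 56² (one valid representation with x ≤ y).


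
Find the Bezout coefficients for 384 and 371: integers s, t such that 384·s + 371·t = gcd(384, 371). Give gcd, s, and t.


Euclidean algorithm on (384, 371) — divide until remainder is 0:
  384 = 1 · 371 + 13
  371 = 28 · 13 + 7
  13 = 1 · 7 + 6
  7 = 1 · 6 + 1
  6 = 6 · 1 + 0
gcd(384, 371) = 1.
Track Bezout coefficients alongside the remainders: start with r₀ = 384 = a·1 + b·0 (s = 1, t = 0) and r₁ = 371 = a·0 + b·1 (s = 0, t = 1); each new remainder r_{k+1} = r_{k-1} − q_k·r_k inherits s_{k+1} = s_{k-1} − q_k·s_k, t_{k+1} = t_{k-1} − q_k·t_k, so r_k = a·s_k + b·t_k at every step:
  q = 1: r = 13, s = 1 − 1·0 = 1, t = 0 − 1·1 = -1  (check: 384·1 + 371·(-1) = 13)
  q = 28: r = 7, s = 0 − 28·1 = -28, t = 1 − 28·(-1) = 29  (check: 384·(-28) + 371·29 = 7)
  q = 1: r = 6, s = 1 − 1·(-28) = 29, t = -1 − 1·29 = -30  (check: 384·29 + 371·(-30) = 6)
  q = 1: r = 1, s = -28 − 1·29 = -57, t = 29 − 1·(-30) = 59  (check: 384·(-57) + 371·59 = 1)
The row with r = 1 (the gcd) gives the Bezout coefficients s = -57, t = 59.
Result: 384 · (-57) + 371 · (59) = 1.

gcd(384, 371) = 1; s = -57, t = 59 (check: 384·(-57) + 371·59 = 1).


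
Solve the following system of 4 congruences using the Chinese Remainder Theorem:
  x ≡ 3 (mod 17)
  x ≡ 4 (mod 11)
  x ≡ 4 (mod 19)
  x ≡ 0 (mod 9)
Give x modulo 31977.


Product of moduli M = 17 · 11 · 19 · 9 = 31977.
Merge one congruence at a time:
  Start: x ≡ 3 (mod 17).
  Combine with x ≡ 4 (mod 11); new modulus lcm = 187.
    Write x = 3 + 17·t and substitute into x ≡ 4 (mod 11): 17·t ≡ 4 − 3 = 1 (mod 11).
    Reduce coefficients mod 11: 6·t ≡ 1 (mod 11).
    The inverse of 6 mod 11 is 2 (since 6·2 = 12 = 1·11 + 1), so t ≡ 2·1 = 2 ≡ 2 (mod 11).
    Then x = 3 + 17·2 = 37, valid modulo lcm(17, 11) = 187: x ≡ 37 (mod 187).
  Combine with x ≡ 4 (mod 19); new modulus lcm = 3553.
    Write x = 37 + 187·t and substitute into x ≡ 4 (mod 19): 187·t ≡ 4 − 37 = -33 (mod 19).
    Reduce coefficients mod 19: 16·t ≡ 5 (mod 19).
    The inverse of 16 mod 19 is 6 (since 16·6 = 96 = 5·19 + 1), so t ≡ 6·5 = 30 ≡ 11 (mod 19).
    Then x = 37 + 187·11 = 2094, valid modulo lcm(187, 19) = 3553: x ≡ 2094 (mod 3553).
  Combine with x ≡ 0 (mod 9); new modulus lcm = 31977.
    Write x = 2094 + 3553·t and substitute into x ≡ 0 (mod 9): 3553·t ≡ 0 − 2094 = -2094 (mod 9).
    Reduce coefficients mod 9: 7·t ≡ 3 (mod 9).
    The inverse of 7 mod 9 is 4 (since 7·4 = 28 = 3·9 + 1), so t ≡ 4·3 = 12 ≡ 3 (mod 9).
    Then x = 2094 + 3553·3 = 12753, valid modulo lcm(3553, 9) = 31977: x ≡ 12753 (mod 31977).
Verify against each original: 12753 mod 17 = 3, 12753 mod 11 = 4, 12753 mod 19 = 4, 12753 mod 9 = 0.

x ≡ 12753 (mod 31977).


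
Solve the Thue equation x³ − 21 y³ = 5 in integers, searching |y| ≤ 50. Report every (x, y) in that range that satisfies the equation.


The equation is x³ - 21y³ = 5. For fixed y, x³ = 21·y³ + 5, so a solution requires the RHS to be a perfect cube.
Strategy: iterate y from -50 to 50, compute RHS = 21·y³ + 5, and check whether it is a (positive or negative) perfect cube.
Check small values of y:
  y = 0: RHS = 5 is not a perfect cube.
  y = 1: RHS = 26 is not a perfect cube.
  y = -1: RHS = -16 is not a perfect cube.
  y = 2: RHS = 173 is not a perfect cube.
  y = -2: RHS = -163 is not a perfect cube.
  y = 3: RHS = 572 is not a perfect cube.
  y = -3: RHS = -562 is not a perfect cube.
Continuing the search up to |y| = 50 finds no solutions either.
No (x, y) in the scanned range satisfies the equation.

No integer solutions with |y| ≤ 50.


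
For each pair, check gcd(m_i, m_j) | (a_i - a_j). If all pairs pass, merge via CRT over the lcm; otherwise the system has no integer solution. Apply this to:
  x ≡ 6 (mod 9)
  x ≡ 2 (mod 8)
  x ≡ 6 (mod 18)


Moduli 9, 8, 18 are not pairwise coprime, so CRT works modulo lcm(m_i) when all pairwise compatibility conditions hold.
Pairwise compatibility: gcd(m_i, m_j) must divide a_i - a_j for every pair.
Merge one congruence at a time:
  Start: x ≡ 6 (mod 9).
  Combine with x ≡ 2 (mod 8): gcd(9, 8) = 1; 2 - 6 = -4, which IS divisible by 1, so compatible.
    Write x = 6 + 9·t and substitute into x ≡ 2 (mod 8): 9·t ≡ 2 − 6 = -4 (mod 8).
    Reduce coefficients mod 8: 1·t ≡ 4 (mod 8).
    So t ≡ 4 (mod 8).
    Then x = 6 + 9·4 = 42, valid modulo lcm(9, 8) = 72: x ≡ 42 (mod 72).
  Combine with x ≡ 6 (mod 18): gcd(72, 18) = 18; 6 - 42 = -36, which IS divisible by 18, so compatible.
    Write x = 42 + 72·t and substitute into x ≡ 6 (mod 18): 72·t ≡ 6 − 42 = -36 (mod 18).
    Divide the congruence (and modulus) by g = 18: 4·t ≡ -2 (mod 1).
    Modulo 1 every t works; take t = 0.
    Then x = 42 + 72·0 = 42, valid modulo lcm(72, 18) = 72: x ≡ 42 (mod 72).
Verify: 42 mod 9 = 6, 42 mod 8 = 2, 42 mod 18 = 6.

x ≡ 42 (mod 72).


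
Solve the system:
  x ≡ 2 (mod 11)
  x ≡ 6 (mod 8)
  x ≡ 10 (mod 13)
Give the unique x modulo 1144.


Moduli 11, 8, 13 are pairwise coprime; by CRT there is a unique solution modulo M = 11 · 8 · 13 = 1144.
Solve pairwise, accumulating the modulus:
  Start with x ≡ 2 (mod 11).
  Combine with x ≡ 6 (mod 8): since gcd(11, 8) = 1, we get a unique residue mod 88.
    Write x = 2 + 11·t and substitute into x ≡ 6 (mod 8): 11·t ≡ 6 − 2 = 4 (mod 8).
    Reduce coefficients mod 8: 3·t ≡ 4 (mod 8).
    The inverse of 3 mod 8 is 3 (since 3·3 = 9 = 1·8 + 1), so t ≡ 3·4 = 12 ≡ 4 (mod 8).
    Then x = 2 + 11·4 = 46, valid modulo lcm(11, 8) = 88: x ≡ 46 (mod 88).
  Combine with x ≡ 10 (mod 13): since gcd(88, 13) = 1, we get a unique residue mod 1144.
    Write x = 46 + 88·t and substitute into x ≡ 10 (mod 13): 88·t ≡ 10 − 46 = -36 (mod 13).
    Reduce coefficients mod 13: 10·t ≡ 3 (mod 13).
    The inverse of 10 mod 13 is 4 (since 10·4 = 40 = 3·13 + 1), so t ≡ 4·3 = 12 ≡ 12 (mod 13).
    Then x = 46 + 88·12 = 1102, valid modulo lcm(88, 13) = 1144: x ≡ 1102 (mod 1144).
Verify: 1102 mod 11 = 2 ✓, 1102 mod 8 = 6 ✓, 1102 mod 13 = 10 ✓.

x ≡ 1102 (mod 1144).


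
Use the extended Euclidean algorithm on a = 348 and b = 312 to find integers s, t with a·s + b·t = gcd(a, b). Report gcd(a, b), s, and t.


Euclidean algorithm on (348, 312) — divide until remainder is 0:
  348 = 1 · 312 + 36
  312 = 8 · 36 + 24
  36 = 1 · 24 + 12
  24 = 2 · 12 + 0
gcd(348, 312) = 12.
Track Bezout coefficients alongside the remainders: start with r₀ = 348 = a·1 + b·0 (s = 1, t = 0) and r₁ = 312 = a·0 + b·1 (s = 0, t = 1); each new remainder r_{k+1} = r_{k-1} − q_k·r_k inherits s_{k+1} = s_{k-1} − q_k·s_k, t_{k+1} = t_{k-1} − q_k·t_k, so r_k = a·s_k + b·t_k at every step:
  q = 1: r = 36, s = 1 − 1·0 = 1, t = 0 − 1·1 = -1  (check: 348·1 + 312·(-1) = 36)
  q = 8: r = 24, s = 0 − 8·1 = -8, t = 1 − 8·(-1) = 9  (check: 348·(-8) + 312·9 = 24)
  q = 1: r = 12, s = 1 − 1·(-8) = 9, t = -1 − 1·9 = -10  (check: 348·9 + 312·(-10) = 12)
The row with r = 12 (the gcd) gives the Bezout coefficients s = 9, t = -10.
Result: 348 · (9) + 312 · (-10) = 12.

gcd(348, 312) = 12; s = 9, t = -10 (check: 348·9 + 312·(-10) = 12).


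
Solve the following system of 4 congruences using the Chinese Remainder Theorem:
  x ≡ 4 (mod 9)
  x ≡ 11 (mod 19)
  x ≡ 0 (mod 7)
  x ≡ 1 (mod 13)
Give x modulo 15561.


Product of moduli M = 9 · 19 · 7 · 13 = 15561.
Merge one congruence at a time:
  Start: x ≡ 4 (mod 9).
  Combine with x ≡ 11 (mod 19); new modulus lcm = 171.
    Write x = 4 + 9·t and substitute into x ≡ 11 (mod 19): 9·t ≡ 11 − 4 = 7 (mod 19).
    The inverse of 9 mod 19 is 17 (since 9·17 = 153 = 8·19 + 1), so t ≡ 17·7 = 119 ≡ 5 (mod 19).
    Then x = 4 + 9·5 = 49, valid modulo lcm(9, 19) = 171: x ≡ 49 (mod 171).
  Combine with x ≡ 0 (mod 7); new modulus lcm = 1197.
    Write x = 49 + 171·t and substitute into x ≡ 0 (mod 7): 171·t ≡ 0 − 49 = -49 (mod 7).
    Reduce coefficients mod 7: 3·t ≡ 0 (mod 7).
    The inverse of 3 mod 7 is 5 (since 3·5 = 15 = 2·7 + 1), so t ≡ 5·0 = 0 ≡ 0 (mod 7).
    Then x = 49 + 171·0 = 49, valid modulo lcm(171, 7) = 1197: x ≡ 49 (mod 1197).
  Combine with x ≡ 1 (mod 13); new modulus lcm = 15561.
    Write x = 49 + 1197·t and substitute into x ≡ 1 (mod 13): 1197·t ≡ 1 − 49 = -48 (mod 13).
    Reduce coefficients mod 13: 1·t ≡ 4 (mod 13).
    So t ≡ 4 (mod 13).
    Then x = 49 + 1197·4 = 4837, valid modulo lcm(1197, 13) = 15561: x ≡ 4837 (mod 15561).
Verify against each original: 4837 mod 9 = 4, 4837 mod 19 = 11, 4837 mod 7 = 0, 4837 mod 13 = 1.

x ≡ 4837 (mod 15561).


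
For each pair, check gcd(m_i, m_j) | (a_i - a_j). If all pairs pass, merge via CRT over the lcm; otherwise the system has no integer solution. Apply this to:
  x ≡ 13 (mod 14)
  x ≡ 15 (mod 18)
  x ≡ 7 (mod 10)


Moduli 14, 18, 10 are not pairwise coprime, so CRT works modulo lcm(m_i) when all pairwise compatibility conditions hold.
Pairwise compatibility: gcd(m_i, m_j) must divide a_i - a_j for every pair.
Merge one congruence at a time:
  Start: x ≡ 13 (mod 14).
  Combine with x ≡ 15 (mod 18): gcd(14, 18) = 2; 15 - 13 = 2, which IS divisible by 2, so compatible.
    Write x = 13 + 14·t and substitute into x ≡ 15 (mod 18): 14·t ≡ 15 − 13 = 2 (mod 18).
    Divide the congruence (and modulus) by g = 2: 7·t ≡ 1 (mod 9).
    The inverse of 7 mod 9 is 4 (since 7·4 = 28 = 3·9 + 1), so t ≡ 4·1 = 4 ≡ 4 (mod 9).
    Then x = 13 + 14·4 = 69, valid modulo lcm(14, 18) = 126: x ≡ 69 (mod 126).
  Combine with x ≡ 7 (mod 10): gcd(126, 10) = 2; 7 - 69 = -62, which IS divisible by 2, so compatible.
    Write x = 69 + 126·t and substitute into x ≡ 7 (mod 10): 126·t ≡ 7 − 69 = -62 (mod 10).
    Divide the congruence (and modulus) by g = 2: 63·t ≡ -31 (mod 5).
    Reduce coefficients mod 5: 3·t ≡ 4 (mod 5).
    The inverse of 3 mod 5 is 2 (since 3·2 = 6 = 1·5 + 1), so t ≡ 2·4 = 8 ≡ 3 (mod 5).
    Then x = 69 + 126·3 = 447, valid modulo lcm(126, 10) = 630: x ≡ 447 (mod 630).
Verify: 447 mod 14 = 13, 447 mod 18 = 15, 447 mod 10 = 7.

x ≡ 447 (mod 630).


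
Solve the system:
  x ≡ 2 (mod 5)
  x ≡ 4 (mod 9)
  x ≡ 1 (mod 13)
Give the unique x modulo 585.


Moduli 5, 9, 13 are pairwise coprime; by CRT there is a unique solution modulo M = 5 · 9 · 13 = 585.
Solve pairwise, accumulating the modulus:
  Start with x ≡ 2 (mod 5).
  Combine with x ≡ 4 (mod 9): since gcd(5, 9) = 1, we get a unique residue mod 45.
    Write x = 2 + 5·t and substitute into x ≡ 4 (mod 9): 5·t ≡ 4 − 2 = 2 (mod 9).
    The inverse of 5 mod 9 is 2 (since 5·2 = 10 = 1·9 + 1), so t ≡ 2·2 = 4 ≡ 4 (mod 9).
    Then x = 2 + 5·4 = 22, valid modulo lcm(5, 9) = 45: x ≡ 22 (mod 45).
  Combine with x ≡ 1 (mod 13): since gcd(45, 13) = 1, we get a unique residue mod 585.
    Write x = 22 + 45·t and substitute into x ≡ 1 (mod 13): 45·t ≡ 1 − 22 = -21 (mod 13).
    Reduce coefficients mod 13: 6·t ≡ 5 (mod 13).
    The inverse of 6 mod 13 is 11 (since 6·11 = 66 = 5·13 + 1), so t ≡ 11·5 = 55 ≡ 3 (mod 13).
    Then x = 22 + 45·3 = 157, valid modulo lcm(45, 13) = 585: x ≡ 157 (mod 585).
Verify: 157 mod 5 = 2 ✓, 157 mod 9 = 4 ✓, 157 mod 13 = 1 ✓.

x ≡ 157 (mod 585).


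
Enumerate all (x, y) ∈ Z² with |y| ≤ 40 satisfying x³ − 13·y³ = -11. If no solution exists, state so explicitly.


The equation is x³ - 13y³ = -11. For fixed y, x³ = 13·y³ − 11, so a solution requires the RHS to be a perfect cube.
Strategy: iterate y from -40 to 40, compute RHS = 13·y³ − 11, and check whether it is a (positive or negative) perfect cube.
Check small values of y:
  y = 0: RHS = -11 is not a perfect cube.
  y = 1: RHS = 2 is not a perfect cube.
  y = -1: RHS = -24 is not a perfect cube.
  y = 2: RHS = 93 is not a perfect cube.
  y = -2: RHS = -115 is not a perfect cube.
  y = 3: RHS = 340 is not a perfect cube.
  y = -3: RHS = -362 is not a perfect cube.
Continuing the search up to |y| = 40 finds no solutions either.
No (x, y) in the scanned range satisfies the equation.

No integer solutions with |y| ≤ 40.


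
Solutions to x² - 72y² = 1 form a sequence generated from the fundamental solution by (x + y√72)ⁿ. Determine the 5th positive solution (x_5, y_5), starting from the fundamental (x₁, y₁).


Step 1: Find the fundamental solution (x₁, y₁) of x² - 72y² = 1.
  Expand √72 as a continued fraction. a₀ = ⌊√72⌋ = 8; iterate m_{k+1} = d_k·a_k − m_k, d_{k+1} = (72 − m_{k+1}²)/d_k, a_{k+1} = ⌊(a₀ + m_{k+1})/d_{k+1}⌋ (starting m₀ = 0, d₀ = 1), with convergents p_k = a_k·p_{k-1} + p_{k-2}, q_k = a_k·q_{k-1} + q_{k-2} (p₋₁ = 1, q₋₁ = 0):
  k = 0: a₀ = 8; p₀/q₀ = 8/1; p₀² − 72·q₀² = 64 − 72 = -8.
  k = 1: m = 8, d = 8, a = ⌊(8 + 8)/8⌋ = 2; p/q = (2·8 + 1)/(2·1 + 0) = 17/2; p² − 72·q² = 289 − 288 = 1.
  The first convergent with p² − 72·q² = 1 gives the fundamental solution (x₁, y₁) = (17, 2).
Step 2: Apply the recurrence (x_{n+1}, y_{n+1}) = (x₁x_n + 72y₁y_n, x₁y_n + y₁x_n) repeatedly.
  From (x_1, y_1) = (17, 2): x_2 = 17·17 + 72·2·2 = 577; y_2 = 17·2 + 2·17 = 68.
  From (x_2, y_2) = (577, 68): x_3 = 17·577 + 72·2·68 = 19601; y_3 = 17·68 + 2·577 = 2310.
  From (x_3, y_3) = (19601, 2310): x_4 = 17·19601 + 72·2·2310 = 665857; y_4 = 17·2310 + 2·19601 = 78472.
  From (x_4, y_4) = (665857, 78472): x_5 = 17·665857 + 72·2·78472 = 22619537; y_5 = 17·78472 + 2·665857 = 2665738.
Step 3: Verify x_5² - 72·y_5² = 511643454094369 - 511643454094368 = 1 (should be 1). ✓

(x_1, y_1) = (17, 2); (x_5, y_5) = (22619537, 2665738).


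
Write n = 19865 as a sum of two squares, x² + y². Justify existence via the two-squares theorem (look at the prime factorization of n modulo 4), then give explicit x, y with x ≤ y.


Step 1: Factor n = 19865 = 5 · 29 · 137.
Step 2: Check the mod-4 condition on each prime factor: 5 ≡ 1 (mod 4), exponent 1; 29 ≡ 1 (mod 4), exponent 1; 137 ≡ 1 (mod 4), exponent 1.
All primes ≡ 3 (mod 4) appear to even exponent (or don't appear), so by the two-squares theorem n IS expressible as a sum of two squares.
Step 3: Build a representation. Here n = 5 · 29 · 137 is a product of primes ≡ 1 (mod 4). Each prime p ≡ 1 (mod 4) is itself a sum of two squares; find a² by testing p − a² for a perfect square:
  5: 5 − 1² = 4 = 2² ⇒ 5 = 1² + 2².
  29: 29 − 1² = 28, 29 − 2² = 25 = 5² ⇒ 29 = 2² + 5².
  137: 137 − 1² = 136, 137 − 2² = 133, 137 − 3² = 128, 137 − 4² = 121 = 11² ⇒ 137 = 4² + 11².
  Combine using the Brahmagupta–Fibonacci identity (a² + b²)(c² + d²) = (ac − bd)² + (ad + bc)² = (ac + bd)² + (ad − bc)²:
  5 · 29 = 145: from (1² + 2²)(2² + 5²), take (1·2 − 2·5, 1·5 + 2·2) = (2 − 10, 5 + 4) = (-8, 9); dropping signs (only squares matter) gives (8, 9); check 8² + 9² = 64 + 81 = 145 ✓.
  145 · 137 = 19865: from (8² + 9²)(4² + 11²), take (8·4 − 9·11, 8·11 + 9·4) = (32 − 99, 88 + 36) = (-67, 124); dropping signs (only squares matter) gives (67, 124); check 67² + 124² = 4489 + 15376 = 19865 ✓.
Step 4: Order so x ≤ y and verify: 67² + 124² = 4489 + 15376 = 19865 = n. ✓

n = 19865 = 67² + 124² (one valid representation with x ≤ y).


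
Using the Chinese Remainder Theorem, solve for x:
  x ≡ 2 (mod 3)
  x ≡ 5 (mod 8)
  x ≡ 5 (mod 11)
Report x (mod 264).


Moduli 3, 8, 11 are pairwise coprime; by CRT there is a unique solution modulo M = 3 · 8 · 11 = 264.
Solve pairwise, accumulating the modulus:
  Start with x ≡ 2 (mod 3).
  Combine with x ≡ 5 (mod 8): since gcd(3, 8) = 1, we get a unique residue mod 24.
    Write x = 2 + 3·t and substitute into x ≡ 5 (mod 8): 3·t ≡ 5 − 2 = 3 (mod 8).
    The inverse of 3 mod 8 is 3 (since 3·3 = 9 = 1·8 + 1), so t ≡ 3·3 = 9 ≡ 1 (mod 8).
    Then x = 2 + 3·1 = 5, valid modulo lcm(3, 8) = 24: x ≡ 5 (mod 24).
  Combine with x ≡ 5 (mod 11): since gcd(24, 11) = 1, we get a unique residue mod 264.
    Write x = 5 + 24·t and substitute into x ≡ 5 (mod 11): 24·t ≡ 5 − 5 = 0 (mod 11).
    Reduce coefficients mod 11: 2·t ≡ 0 (mod 11).
    The inverse of 2 mod 11 is 6 (since 2·6 = 12 = 1·11 + 1), so t ≡ 6·0 = 0 ≡ 0 (mod 11).
    Then x = 5 + 24·0 = 5, valid modulo lcm(24, 11) = 264: x ≡ 5 (mod 264).
Verify: 5 mod 3 = 2 ✓, 5 mod 8 = 5 ✓, 5 mod 11 = 5 ✓.

x ≡ 5 (mod 264).


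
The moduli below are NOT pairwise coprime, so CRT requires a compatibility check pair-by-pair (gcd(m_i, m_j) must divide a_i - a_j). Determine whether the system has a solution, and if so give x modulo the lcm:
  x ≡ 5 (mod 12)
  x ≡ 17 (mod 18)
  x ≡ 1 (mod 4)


Moduli 12, 18, 4 are not pairwise coprime, so CRT works modulo lcm(m_i) when all pairwise compatibility conditions hold.
Pairwise compatibility: gcd(m_i, m_j) must divide a_i - a_j for every pair.
Merge one congruence at a time:
  Start: x ≡ 5 (mod 12).
  Combine with x ≡ 17 (mod 18): gcd(12, 18) = 6; 17 - 5 = 12, which IS divisible by 6, so compatible.
    Write x = 5 + 12·t and substitute into x ≡ 17 (mod 18): 12·t ≡ 17 − 5 = 12 (mod 18).
    Divide the congruence (and modulus) by g = 6: 2·t ≡ 2 (mod 3).
    The inverse of 2 mod 3 is 2 (since 2·2 = 4 = 1·3 + 1), so t ≡ 2·2 = 4 ≡ 1 (mod 3).
    Then x = 5 + 12·1 = 17, valid modulo lcm(12, 18) = 36: x ≡ 17 (mod 36).
  Combine with x ≡ 1 (mod 4): gcd(36, 4) = 4; 1 - 17 = -16, which IS divisible by 4, so compatible.
    Write x = 17 + 36·t and substitute into x ≡ 1 (mod 4): 36·t ≡ 1 − 17 = -16 (mod 4).
    Divide the congruence (and modulus) by g = 4: 9·t ≡ -4 (mod 1).
    Modulo 1 every t works; take t = 0.
    Then x = 17 + 36·0 = 17, valid modulo lcm(36, 4) = 36: x ≡ 17 (mod 36).
Verify: 17 mod 12 = 5, 17 mod 18 = 17, 17 mod 4 = 1.

x ≡ 17 (mod 36).


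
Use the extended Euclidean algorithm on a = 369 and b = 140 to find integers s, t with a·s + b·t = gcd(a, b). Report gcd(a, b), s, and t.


Euclidean algorithm on (369, 140) — divide until remainder is 0:
  369 = 2 · 140 + 89
  140 = 1 · 89 + 51
  89 = 1 · 51 + 38
  51 = 1 · 38 + 13
  38 = 2 · 13 + 12
  13 = 1 · 12 + 1
  12 = 12 · 1 + 0
gcd(369, 140) = 1.
Track Bezout coefficients alongside the remainders: start with r₀ = 369 = a·1 + b·0 (s = 1, t = 0) and r₁ = 140 = a·0 + b·1 (s = 0, t = 1); each new remainder r_{k+1} = r_{k-1} − q_k·r_k inherits s_{k+1} = s_{k-1} − q_k·s_k, t_{k+1} = t_{k-1} − q_k·t_k, so r_k = a·s_k + b·t_k at every step:
  q = 2: r = 89, s = 1 − 2·0 = 1, t = 0 − 2·1 = -2  (check: 369·1 + 140·(-2) = 89)
  q = 1: r = 51, s = 0 − 1·1 = -1, t = 1 − 1·(-2) = 3  (check: 369·(-1) + 140·3 = 51)
  q = 1: r = 38, s = 1 − 1·(-1) = 2, t = -2 − 1·3 = -5  (check: 369·2 + 140·(-5) = 38)
  q = 1: r = 13, s = -1 − 1·2 = -3, t = 3 − 1·(-5) = 8  (check: 369·(-3) + 140·8 = 13)
  q = 2: r = 12, s = 2 − 2·(-3) = 8, t = -5 − 2·8 = -21  (check: 369·8 + 140·(-21) = 12)
  q = 1: r = 1, s = -3 − 1·8 = -11, t = 8 − 1·(-21) = 29  (check: 369·(-11) + 140·29 = 1)
The row with r = 1 (the gcd) gives the Bezout coefficients s = -11, t = 29.
Result: 369 · (-11) + 140 · (29) = 1.

gcd(369, 140) = 1; s = -11, t = 29 (check: 369·(-11) + 140·29 = 1).


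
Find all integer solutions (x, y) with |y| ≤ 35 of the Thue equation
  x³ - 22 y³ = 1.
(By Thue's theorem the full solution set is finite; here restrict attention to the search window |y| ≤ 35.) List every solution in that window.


The equation is x³ - 22y³ = 1. For fixed y, x³ = 22·y³ + 1, so a solution requires the RHS to be a perfect cube.
Strategy: iterate y from -35 to 35, compute RHS = 22·y³ + 1, and check whether it is a (positive or negative) perfect cube.
Check small values of y:
  y = 0: RHS = 1 = (1)³ ⇒ x = 1 works.
  y = 1: RHS = 23 is not a perfect cube.
  y = -1: RHS = -21 is not a perfect cube.
  y = 2: RHS = 177 is not a perfect cube.
  y = -2: RHS = -175 is not a perfect cube.
  y = 3: RHS = 595 is not a perfect cube.
  y = -3: RHS = -593 is not a perfect cube.
Continuing the search up to |y| = 35 finds no further solutions beyond those listed.
Collected solutions: (1, 0).

Solutions (with |y| ≤ 35): (1, 0).


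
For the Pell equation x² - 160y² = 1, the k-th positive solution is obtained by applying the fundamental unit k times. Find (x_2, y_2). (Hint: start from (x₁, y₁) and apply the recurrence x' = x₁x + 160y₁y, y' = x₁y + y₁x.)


Step 1: Find the fundamental solution (x₁, y₁) of x² - 160y² = 1.
  Expand √160 as a continued fraction. a₀ = ⌊√160⌋ = 12; iterate m_{k+1} = d_k·a_k − m_k, d_{k+1} = (160 − m_{k+1}²)/d_k, a_{k+1} = ⌊(a₀ + m_{k+1})/d_{k+1}⌋ (starting m₀ = 0, d₀ = 1), with convergents p_k = a_k·p_{k-1} + p_{k-2}, q_k = a_k·q_{k-1} + q_{k-2} (p₋₁ = 1, q₋₁ = 0):
  k = 0: a₀ = 12; p₀/q₀ = 12/1; p₀² − 160·q₀² = 144 − 160 = -16.
  k = 1: m = 12, d = 16, a = ⌊(12 + 12)/16⌋ = 1; p/q = (1·12 + 1)/(1·1 + 0) = 13/1; p² − 160·q² = 169 − 160 = 9.
  k = 2: m = 4, d = 9, a = ⌊(12 + 4)/9⌋ = 1; p/q = (1·13 + 12)/(1·1 + 1) = 25/2; p² − 160·q² = 625 − 640 = -15.
  k = 3: m = 5, d = 15, a = ⌊(12 + 5)/15⌋ = 1; p/q = (1·25 + 13)/(1·2 + 1) = 38/3; p² − 160·q² = 1444 − 1440 = 4.
  k = 4: m = 10, d = 4, a = ⌊(12 + 10)/4⌋ = 5; p/q = (5·38 + 25)/(5·3 + 2) = 215/17; p² − 160·q² = 46225 − 46240 = -15.
  k = 5: m = 10, d = 15, a = ⌊(12 + 10)/15⌋ = 1; p/q = (1·215 + 38)/(1·17 + 3) = 253/20; p² − 160·q² = 64009 − 64000 = 9.
  k = 6: m = 5, d = 9, a = ⌊(12 + 5)/9⌋ = 1; p/q = (1·253 + 215)/(1·20 + 17) = 468/37; p² − 160·q² = 219024 − 219040 = -16.
  k = 7: m = 4, d = 16, a = ⌊(12 + 4)/16⌋ = 1; p/q = (1·468 + 253)/(1·37 + 20) = 721/57; p² − 160·q² = 519841 − 519840 = 1.
  The first convergent with p² − 160·q² = 1 gives the fundamental solution (x₁, y₁) = (721, 57).
Step 2: Apply the recurrence (x_{n+1}, y_{n+1}) = (x₁x_n + 160y₁y_n, x₁y_n + y₁x_n) repeatedly.
  From (x_1, y_1) = (721, 57): x_2 = 721·721 + 160·57·57 = 1039681; y_2 = 721·57 + 57·721 = 82194.
Step 3: Verify x_2² - 160·y_2² = 1080936581761 - 1080936581760 = 1 (should be 1). ✓

(x_1, y_1) = (721, 57); (x_2, y_2) = (1039681, 82194).


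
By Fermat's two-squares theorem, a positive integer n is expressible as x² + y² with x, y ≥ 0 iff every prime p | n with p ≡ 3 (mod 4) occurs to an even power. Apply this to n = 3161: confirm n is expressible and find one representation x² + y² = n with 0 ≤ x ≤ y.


Step 1: Factor n = 3161 = 29 · 109.
Step 2: Check the mod-4 condition on each prime factor: 29 ≡ 1 (mod 4), exponent 1; 109 ≡ 1 (mod 4), exponent 1.
All primes ≡ 3 (mod 4) appear to even exponent (or don't appear), so by the two-squares theorem n IS expressible as a sum of two squares.
Step 3: Build a representation. Here n = 29 · 109 is a product of primes ≡ 1 (mod 4). Each prime p ≡ 1 (mod 4) is itself a sum of two squares; find a² by testing p − a² for a perfect square:
  29: 29 − 1² = 28, 29 − 2² = 25 = 5² ⇒ 29 = 2² + 5².
  109: 109 − 1² = 108, 109 − 2² = 105, 109 − 3² = 100 = 10² ⇒ 109 = 3² + 10².
  Combine using the Brahmagupta–Fibonacci identity (a² + b²)(c² + d²) = (ac − bd)² + (ad + bc)² = (ac + bd)² + (ad − bc)²:
  29 · 109 = 3161: from (2² + 5²)(3² + 10²), take (2·3 − 5·10, 2·10 + 5·3) = (6 − 50, 20 + 15) = (-44, 35); dropping signs (only squares matter) gives (44, 35); check 44² + 35² = 1936 + 1225 = 3161 ✓.
Step 4: Order so x ≤ y and verify: 35² + 44² = 1225 + 1936 = 3161 = n. ✓

n = 3161 = 35² + 44² (one valid representation with x ≤ y).


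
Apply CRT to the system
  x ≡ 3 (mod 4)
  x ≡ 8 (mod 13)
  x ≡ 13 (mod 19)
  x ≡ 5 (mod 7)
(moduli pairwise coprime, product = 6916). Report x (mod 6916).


Product of moduli M = 4 · 13 · 19 · 7 = 6916.
Merge one congruence at a time:
  Start: x ≡ 3 (mod 4).
  Combine with x ≡ 8 (mod 13); new modulus lcm = 52.
    Write x = 3 + 4·t and substitute into x ≡ 8 (mod 13): 4·t ≡ 8 − 3 = 5 (mod 13).
    The inverse of 4 mod 13 is 10 (since 4·10 = 40 = 3·13 + 1), so t ≡ 10·5 = 50 ≡ 11 (mod 13).
    Then x = 3 + 4·11 = 47, valid modulo lcm(4, 13) = 52: x ≡ 47 (mod 52).
  Combine with x ≡ 13 (mod 19); new modulus lcm = 988.
    Write x = 47 + 52·t and substitute into x ≡ 13 (mod 19): 52·t ≡ 13 − 47 = -34 (mod 19).
    Reduce coefficients mod 19: 14·t ≡ 4 (mod 19).
    The inverse of 14 mod 19 is 15 (since 14·15 = 210 = 11·19 + 1), so t ≡ 15·4 = 60 ≡ 3 (mod 19).
    Then x = 47 + 52·3 = 203, valid modulo lcm(52, 19) = 988: x ≡ 203 (mod 988).
  Combine with x ≡ 5 (mod 7); new modulus lcm = 6916.
    Write x = 203 + 988·t and substitute into x ≡ 5 (mod 7): 988·t ≡ 5 − 203 = -198 (mod 7).
    Reduce coefficients mod 7: 1·t ≡ 5 (mod 7).
    So t ≡ 5 (mod 7).
    Then x = 203 + 988·5 = 5143, valid modulo lcm(988, 7) = 6916: x ≡ 5143 (mod 6916).
Verify against each original: 5143 mod 4 = 3, 5143 mod 13 = 8, 5143 mod 19 = 13, 5143 mod 7 = 5.

x ≡ 5143 (mod 6916).


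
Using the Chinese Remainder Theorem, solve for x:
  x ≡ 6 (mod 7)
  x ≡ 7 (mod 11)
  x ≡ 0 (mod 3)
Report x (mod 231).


Moduli 7, 11, 3 are pairwise coprime; by CRT there is a unique solution modulo M = 7 · 11 · 3 = 231.
Solve pairwise, accumulating the modulus:
  Start with x ≡ 6 (mod 7).
  Combine with x ≡ 7 (mod 11): since gcd(7, 11) = 1, we get a unique residue mod 77.
    Write x = 6 + 7·t and substitute into x ≡ 7 (mod 11): 7·t ≡ 7 − 6 = 1 (mod 11).
    The inverse of 7 mod 11 is 8 (since 7·8 = 56 = 5·11 + 1), so t ≡ 8·1 = 8 ≡ 8 (mod 11).
    Then x = 6 + 7·8 = 62, valid modulo lcm(7, 11) = 77: x ≡ 62 (mod 77).
  Combine with x ≡ 0 (mod 3): since gcd(77, 3) = 1, we get a unique residue mod 231.
    Write x = 62 + 77·t and substitute into x ≡ 0 (mod 3): 77·t ≡ 0 − 62 = -62 (mod 3).
    Reduce coefficients mod 3: 2·t ≡ 1 (mod 3).
    The inverse of 2 mod 3 is 2 (since 2·2 = 4 = 1·3 + 1), so t ≡ 2·1 = 2 ≡ 2 (mod 3).
    Then x = 62 + 77·2 = 216, valid modulo lcm(77, 3) = 231: x ≡ 216 (mod 231).
Verify: 216 mod 7 = 6 ✓, 216 mod 11 = 7 ✓, 216 mod 3 = 0 ✓.

x ≡ 216 (mod 231).


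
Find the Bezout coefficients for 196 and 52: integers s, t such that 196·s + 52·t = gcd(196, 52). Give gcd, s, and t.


Euclidean algorithm on (196, 52) — divide until remainder is 0:
  196 = 3 · 52 + 40
  52 = 1 · 40 + 12
  40 = 3 · 12 + 4
  12 = 3 · 4 + 0
gcd(196, 52) = 4.
Track Bezout coefficients alongside the remainders: start with r₀ = 196 = a·1 + b·0 (s = 1, t = 0) and r₁ = 52 = a·0 + b·1 (s = 0, t = 1); each new remainder r_{k+1} = r_{k-1} − q_k·r_k inherits s_{k+1} = s_{k-1} − q_k·s_k, t_{k+1} = t_{k-1} − q_k·t_k, so r_k = a·s_k + b·t_k at every step:
  q = 3: r = 40, s = 1 − 3·0 = 1, t = 0 − 3·1 = -3  (check: 196·1 + 52·(-3) = 40)
  q = 1: r = 12, s = 0 − 1·1 = -1, t = 1 − 1·(-3) = 4  (check: 196·(-1) + 52·4 = 12)
  q = 3: r = 4, s = 1 − 3·(-1) = 4, t = -3 − 3·4 = -15  (check: 196·4 + 52·(-15) = 4)
The row with r = 4 (the gcd) gives the Bezout coefficients s = 4, t = -15.
Result: 196 · (4) + 52 · (-15) = 4.

gcd(196, 52) = 4; s = 4, t = -15 (check: 196·4 + 52·(-15) = 4).


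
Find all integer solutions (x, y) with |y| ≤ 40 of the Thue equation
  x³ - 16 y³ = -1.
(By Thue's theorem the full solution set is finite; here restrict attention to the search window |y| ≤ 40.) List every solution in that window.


The equation is x³ - 16y³ = -1. For fixed y, x³ = 16·y³ − 1, so a solution requires the RHS to be a perfect cube.
Strategy: iterate y from -40 to 40, compute RHS = 16·y³ − 1, and check whether it is a (positive or negative) perfect cube.
Check small values of y:
  y = 0: RHS = -1 = (-1)³ ⇒ x = -1 works.
  y = 1: RHS = 15 is not a perfect cube.
  y = -1: RHS = -17 is not a perfect cube.
  y = 2: RHS = 127 is not a perfect cube.
  y = -2: RHS = -129 is not a perfect cube.
  y = 3: RHS = 431 is not a perfect cube.
  y = -3: RHS = -433 is not a perfect cube.
Continuing the search up to |y| = 40 finds no further solutions beyond those listed.
Collected solutions: (-1, 0).

Solutions (with |y| ≤ 40): (-1, 0).


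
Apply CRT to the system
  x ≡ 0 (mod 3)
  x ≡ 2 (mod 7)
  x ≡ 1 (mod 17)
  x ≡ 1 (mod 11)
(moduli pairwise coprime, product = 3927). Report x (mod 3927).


Product of moduli M = 3 · 7 · 17 · 11 = 3927.
Merge one congruence at a time:
  Start: x ≡ 0 (mod 3).
  Combine with x ≡ 2 (mod 7); new modulus lcm = 21.
    Write x = 0 + 3·t and substitute into x ≡ 2 (mod 7): 3·t ≡ 2 − 0 = 2 (mod 7).
    The inverse of 3 mod 7 is 5 (since 3·5 = 15 = 2·7 + 1), so t ≡ 5·2 = 10 ≡ 3 (mod 7).
    Then x = 0 + 3·3 = 9, valid modulo lcm(3, 7) = 21: x ≡ 9 (mod 21).
  Combine with x ≡ 1 (mod 17); new modulus lcm = 357.
    Write x = 9 + 21·t and substitute into x ≡ 1 (mod 17): 21·t ≡ 1 − 9 = -8 (mod 17).
    Reduce coefficients mod 17: 4·t ≡ 9 (mod 17).
    The inverse of 4 mod 17 is 13 (since 4·13 = 52 = 3·17 + 1), so t ≡ 13·9 = 117 ≡ 15 (mod 17).
    Then x = 9 + 21·15 = 324, valid modulo lcm(21, 17) = 357: x ≡ 324 (mod 357).
  Combine with x ≡ 1 (mod 11); new modulus lcm = 3927.
    Write x = 324 + 357·t and substitute into x ≡ 1 (mod 11): 357·t ≡ 1 − 324 = -323 (mod 11).
    Reduce coefficients mod 11: 5·t ≡ 7 (mod 11).
    The inverse of 5 mod 11 is 9 (since 5·9 = 45 = 4·11 + 1), so t ≡ 9·7 = 63 ≡ 8 (mod 11).
    Then x = 324 + 357·8 = 3180, valid modulo lcm(357, 11) = 3927: x ≡ 3180 (mod 3927).
Verify against each original: 3180 mod 3 = 0, 3180 mod 7 = 2, 3180 mod 17 = 1, 3180 mod 11 = 1.

x ≡ 3180 (mod 3927).


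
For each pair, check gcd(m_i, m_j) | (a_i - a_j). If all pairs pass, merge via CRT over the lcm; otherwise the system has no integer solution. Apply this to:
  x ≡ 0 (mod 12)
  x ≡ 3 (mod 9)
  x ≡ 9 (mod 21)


Moduli 12, 9, 21 are not pairwise coprime, so CRT works modulo lcm(m_i) when all pairwise compatibility conditions hold.
Pairwise compatibility: gcd(m_i, m_j) must divide a_i - a_j for every pair.
Merge one congruence at a time:
  Start: x ≡ 0 (mod 12).
  Combine with x ≡ 3 (mod 9): gcd(12, 9) = 3; 3 - 0 = 3, which IS divisible by 3, so compatible.
    Write x = 0 + 12·t and substitute into x ≡ 3 (mod 9): 12·t ≡ 3 − 0 = 3 (mod 9).
    Divide the congruence (and modulus) by g = 3: 4·t ≡ 1 (mod 3).
    Reduce coefficients mod 3: 1·t ≡ 1 (mod 3).
    So t ≡ 1 (mod 3).
    Then x = 0 + 12·1 = 12, valid modulo lcm(12, 9) = 36: x ≡ 12 (mod 36).
  Combine with x ≡ 9 (mod 21): gcd(36, 21) = 3; 9 - 12 = -3, which IS divisible by 3, so compatible.
    Write x = 12 + 36·t and substitute into x ≡ 9 (mod 21): 36·t ≡ 9 − 12 = -3 (mod 21).
    Divide the congruence (and modulus) by g = 3: 12·t ≡ -1 (mod 7).
    Reduce coefficients mod 7: 5·t ≡ 6 (mod 7).
    The inverse of 5 mod 7 is 3 (since 5·3 = 15 = 2·7 + 1), so t ≡ 3·6 = 18 ≡ 4 (mod 7).
    Then x = 12 + 36·4 = 156, valid modulo lcm(36, 21) = 252: x ≡ 156 (mod 252).
Verify: 156 mod 12 = 0, 156 mod 9 = 3, 156 mod 21 = 9.

x ≡ 156 (mod 252).


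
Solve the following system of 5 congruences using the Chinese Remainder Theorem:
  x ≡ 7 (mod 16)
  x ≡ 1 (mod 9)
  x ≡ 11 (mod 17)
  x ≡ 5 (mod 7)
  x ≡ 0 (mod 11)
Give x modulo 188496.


Product of moduli M = 16 · 9 · 17 · 7 · 11 = 188496.
Merge one congruence at a time:
  Start: x ≡ 7 (mod 16).
  Combine with x ≡ 1 (mod 9); new modulus lcm = 144.
    Write x = 7 + 16·t and substitute into x ≡ 1 (mod 9): 16·t ≡ 1 − 7 = -6 (mod 9).
    Reduce coefficients mod 9: 7·t ≡ 3 (mod 9).
    The inverse of 7 mod 9 is 4 (since 7·4 = 28 = 3·9 + 1), so t ≡ 4·3 = 12 ≡ 3 (mod 9).
    Then x = 7 + 16·3 = 55, valid modulo lcm(16, 9) = 144: x ≡ 55 (mod 144).
  Combine with x ≡ 11 (mod 17); new modulus lcm = 2448.
    Write x = 55 + 144·t and substitute into x ≡ 11 (mod 17): 144·t ≡ 11 − 55 = -44 (mod 17).
    Reduce coefficients mod 17: 8·t ≡ 7 (mod 17).
    The inverse of 8 mod 17 is 15 (since 8·15 = 120 = 7·17 + 1), so t ≡ 15·7 = 105 ≡ 3 (mod 17).
    Then x = 55 + 144·3 = 487, valid modulo lcm(144, 17) = 2448: x ≡ 487 (mod 2448).
  Combine with x ≡ 5 (mod 7); new modulus lcm = 17136.
    Write x = 487 + 2448·t and substitute into x ≡ 5 (mod 7): 2448·t ≡ 5 − 487 = -482 (mod 7).
    Reduce coefficients mod 7: 5·t ≡ 1 (mod 7).
    The inverse of 5 mod 7 is 3 (since 5·3 = 15 = 2·7 + 1), so t ≡ 3·1 = 3 ≡ 3 (mod 7).
    Then x = 487 + 2448·3 = 7831, valid modulo lcm(2448, 7) = 17136: x ≡ 7831 (mod 17136).
  Combine with x ≡ 0 (mod 11); new modulus lcm = 188496.
    Write x = 7831 + 17136·t and substitute into x ≡ 0 (mod 11): 17136·t ≡ 0 − 7831 = -7831 (mod 11).
    Reduce coefficients mod 11: 9·t ≡ 1 (mod 11).
    The inverse of 9 mod 11 is 5 (since 9·5 = 45 = 4·11 + 1), so t ≡ 5·1 = 5 ≡ 5 (mod 11).
    Then x = 7831 + 17136·5 = 93511, valid modulo lcm(17136, 11) = 188496: x ≡ 93511 (mod 188496).
Verify against each original: 93511 mod 16 = 7, 93511 mod 9 = 1, 93511 mod 17 = 11, 93511 mod 7 = 5, 93511 mod 11 = 0.

x ≡ 93511 (mod 188496).


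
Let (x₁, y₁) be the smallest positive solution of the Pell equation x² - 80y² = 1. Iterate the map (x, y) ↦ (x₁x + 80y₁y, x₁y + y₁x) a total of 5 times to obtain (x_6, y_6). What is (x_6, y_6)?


Step 1: Find the fundamental solution (x₁, y₁) of x² - 80y² = 1.
  Expand √80 as a continued fraction. a₀ = ⌊√80⌋ = 8; iterate m_{k+1} = d_k·a_k − m_k, d_{k+1} = (80 − m_{k+1}²)/d_k, a_{k+1} = ⌊(a₀ + m_{k+1})/d_{k+1}⌋ (starting m₀ = 0, d₀ = 1), with convergents p_k = a_k·p_{k-1} + p_{k-2}, q_k = a_k·q_{k-1} + q_{k-2} (p₋₁ = 1, q₋₁ = 0):
  k = 0: a₀ = 8; p₀/q₀ = 8/1; p₀² − 80·q₀² = 64 − 80 = -16.
  k = 1: m = 8, d = 16, a = ⌊(8 + 8)/16⌋ = 1; p/q = (1·8 + 1)/(1·1 + 0) = 9/1; p² − 80·q² = 81 − 80 = 1.
  The first convergent with p² − 80·q² = 1 gives the fundamental solution (x₁, y₁) = (9, 1).
Step 2: Apply the recurrence (x_{n+1}, y_{n+1}) = (x₁x_n + 80y₁y_n, x₁y_n + y₁x_n) repeatedly.
  From (x_1, y_1) = (9, 1): x_2 = 9·9 + 80·1·1 = 161; y_2 = 9·1 + 1·9 = 18.
  From (x_2, y_2) = (161, 18): x_3 = 9·161 + 80·1·18 = 2889; y_3 = 9·18 + 1·161 = 323.
  From (x_3, y_3) = (2889, 323): x_4 = 9·2889 + 80·1·323 = 51841; y_4 = 9·323 + 1·2889 = 5796.
  From (x_4, y_4) = (51841, 5796): x_5 = 9·51841 + 80·1·5796 = 930249; y_5 = 9·5796 + 1·51841 = 104005.
  From (x_5, y_5) = (930249, 104005): x_6 = 9·930249 + 80·1·104005 = 16692641; y_6 = 9·104005 + 1·930249 = 1866294.
Step 3: Verify x_6² - 80·y_6² = 278644263554881 - 278644263554880 = 1 (should be 1). ✓

(x_1, y_1) = (9, 1); (x_6, y_6) = (16692641, 1866294).


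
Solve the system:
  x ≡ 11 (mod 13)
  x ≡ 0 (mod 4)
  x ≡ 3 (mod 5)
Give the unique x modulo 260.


Moduli 13, 4, 5 are pairwise coprime; by CRT there is a unique solution modulo M = 13 · 4 · 5 = 260.
Solve pairwise, accumulating the modulus:
  Start with x ≡ 11 (mod 13).
  Combine with x ≡ 0 (mod 4): since gcd(13, 4) = 1, we get a unique residue mod 52.
    Write x = 11 + 13·t and substitute into x ≡ 0 (mod 4): 13·t ≡ 0 − 11 = -11 (mod 4).
    Reduce coefficients mod 4: 1·t ≡ 1 (mod 4).
    So t ≡ 1 (mod 4).
    Then x = 11 + 13·1 = 24, valid modulo lcm(13, 4) = 52: x ≡ 24 (mod 52).
  Combine with x ≡ 3 (mod 5): since gcd(52, 5) = 1, we get a unique residue mod 260.
    Write x = 24 + 52·t and substitute into x ≡ 3 (mod 5): 52·t ≡ 3 − 24 = -21 (mod 5).
    Reduce coefficients mod 5: 2·t ≡ 4 (mod 5).
    The inverse of 2 mod 5 is 3 (since 2·3 = 6 = 1·5 + 1), so t ≡ 3·4 = 12 ≡ 2 (mod 5).
    Then x = 24 + 52·2 = 128, valid modulo lcm(52, 5) = 260: x ≡ 128 (mod 260).
Verify: 128 mod 13 = 11 ✓, 128 mod 4 = 0 ✓, 128 mod 5 = 3 ✓.

x ≡ 128 (mod 260).


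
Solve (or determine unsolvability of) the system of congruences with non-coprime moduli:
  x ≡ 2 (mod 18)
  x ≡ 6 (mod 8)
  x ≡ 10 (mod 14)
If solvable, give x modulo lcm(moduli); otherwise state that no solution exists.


Moduli 18, 8, 14 are not pairwise coprime, so CRT works modulo lcm(m_i) when all pairwise compatibility conditions hold.
Pairwise compatibility: gcd(m_i, m_j) must divide a_i - a_j for every pair.
Merge one congruence at a time:
  Start: x ≡ 2 (mod 18).
  Combine with x ≡ 6 (mod 8): gcd(18, 8) = 2; 6 - 2 = 4, which IS divisible by 2, so compatible.
    Write x = 2 + 18·t and substitute into x ≡ 6 (mod 8): 18·t ≡ 6 − 2 = 4 (mod 8).
    Divide the congruence (and modulus) by g = 2: 9·t ≡ 2 (mod 4).
    Reduce coefficients mod 4: 1·t ≡ 2 (mod 4).
    So t ≡ 2 (mod 4).
    Then x = 2 + 18·2 = 38, valid modulo lcm(18, 8) = 72: x ≡ 38 (mod 72).
  Combine with x ≡ 10 (mod 14): gcd(72, 14) = 2; 10 - 38 = -28, which IS divisible by 2, so compatible.
    Write x = 38 + 72·t and substitute into x ≡ 10 (mod 14): 72·t ≡ 10 − 38 = -28 (mod 14).
    Divide the congruence (and modulus) by g = 2: 36·t ≡ -14 (mod 7).
    Reduce coefficients mod 7: 1·t ≡ 0 (mod 7).
    So t ≡ 0 (mod 7).
    Then x = 38 + 72·0 = 38, valid modulo lcm(72, 14) = 504: x ≡ 38 (mod 504).
Verify: 38 mod 18 = 2, 38 mod 8 = 6, 38 mod 14 = 10.

x ≡ 38 (mod 504).


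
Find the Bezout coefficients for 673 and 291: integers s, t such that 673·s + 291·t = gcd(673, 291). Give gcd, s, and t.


Euclidean algorithm on (673, 291) — divide until remainder is 0:
  673 = 2 · 291 + 91
  291 = 3 · 91 + 18
  91 = 5 · 18 + 1
  18 = 18 · 1 + 0
gcd(673, 291) = 1.
Track Bezout coefficients alongside the remainders: start with r₀ = 673 = a·1 + b·0 (s = 1, t = 0) and r₁ = 291 = a·0 + b·1 (s = 0, t = 1); each new remainder r_{k+1} = r_{k-1} − q_k·r_k inherits s_{k+1} = s_{k-1} − q_k·s_k, t_{k+1} = t_{k-1} − q_k·t_k, so r_k = a·s_k + b·t_k at every step:
  q = 2: r = 91, s = 1 − 2·0 = 1, t = 0 − 2·1 = -2  (check: 673·1 + 291·(-2) = 91)
  q = 3: r = 18, s = 0 − 3·1 = -3, t = 1 − 3·(-2) = 7  (check: 673·(-3) + 291·7 = 18)
  q = 5: r = 1, s = 1 − 5·(-3) = 16, t = -2 − 5·7 = -37  (check: 673·16 + 291·(-37) = 1)
The row with r = 1 (the gcd) gives the Bezout coefficients s = 16, t = -37.
Result: 673 · (16) + 291 · (-37) = 1.

gcd(673, 291) = 1; s = 16, t = -37 (check: 673·16 + 291·(-37) = 1).


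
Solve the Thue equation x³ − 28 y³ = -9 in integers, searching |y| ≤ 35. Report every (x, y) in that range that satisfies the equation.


The equation is x³ - 28y³ = -9. For fixed y, x³ = 28·y³ − 9, so a solution requires the RHS to be a perfect cube.
Strategy: iterate y from -35 to 35, compute RHS = 28·y³ − 9, and check whether it is a (positive or negative) perfect cube.
Check small values of y:
  y = 0: RHS = -9 is not a perfect cube.
  y = 1: RHS = 19 is not a perfect cube.
  y = -1: RHS = -37 is not a perfect cube.
  y = 2: RHS = 215 is not a perfect cube.
  y = -2: RHS = -233 is not a perfect cube.
  y = 3: RHS = 747 is not a perfect cube.
  y = -3: RHS = -765 is not a perfect cube.
Continuing the search up to |y| = 35 finds no solutions either.
No (x, y) in the scanned range satisfies the equation.

No integer solutions with |y| ≤ 35.
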